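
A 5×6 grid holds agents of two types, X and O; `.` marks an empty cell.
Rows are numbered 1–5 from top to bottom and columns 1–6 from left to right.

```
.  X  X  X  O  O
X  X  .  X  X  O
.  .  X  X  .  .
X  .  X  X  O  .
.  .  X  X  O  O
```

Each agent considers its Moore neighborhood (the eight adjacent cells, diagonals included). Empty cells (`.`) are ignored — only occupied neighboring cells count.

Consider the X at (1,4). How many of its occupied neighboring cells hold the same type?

3

Occupied neighbors of (1,4): (1,3)=X, (1,5)=O, (2,4)=X, (2,5)=X.
Same type (X): 3 of 4.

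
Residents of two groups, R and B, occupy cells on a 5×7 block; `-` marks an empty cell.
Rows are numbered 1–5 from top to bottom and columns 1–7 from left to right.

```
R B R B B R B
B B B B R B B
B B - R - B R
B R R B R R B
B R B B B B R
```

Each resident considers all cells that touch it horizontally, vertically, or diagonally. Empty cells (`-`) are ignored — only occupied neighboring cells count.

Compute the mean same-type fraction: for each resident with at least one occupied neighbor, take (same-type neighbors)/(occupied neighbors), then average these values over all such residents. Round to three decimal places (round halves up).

(1,1)R 0/3
(1,2)B 3/5
(1,3)R 0/5
(1,4)B 3/5
(1,5)B 3/5
(1,6)R 1/5
(1,7)B 2/3
(2,1)B 4/5
(2,2)B 5/7
(2,3)B 5/7
(2,4)B 3/6
(2,5)R 2/7
(2,6)B 4/7
(2,7)B 3/5
(3,1)B 4/5
(3,2)B 5/7
(3,4)R 3/6
(3,6)B 3/7
(3,7)R 1/5
(4,1)B 3/5
(4,2)R 2/7
(4,3)R 3/7
(4,4)B 3/6
(4,5)R 2/7
(4,6)R 3/7
(4,7)B 2/5
(5,1)B 1/3
(5,2)R 2/5
(5,3)B 2/5
(5,4)B 3/5
(5,5)B 3/5
(5,6)B 2/5
(5,7)R 1/3
Sum over 33 residents: 0/3 + 3/5 + 0/5 + 3/5 + 3/5 + 1/5 + 2/3 + 4/5 + 5/7 + 5/7 + 3/6 + 2/7 + 4/7 + 3/5 + 4/5 + 5/7 + 3/6 + 3/7 + 1/5 + 3/5 + 2/7 + 3/7 + 3/6 + 2/7 + 3/7 + 2/5 + 1/3 + 2/5 + 2/5 + 3/5 + 3/5 + 2/5 + 1/3 = 3253/210; mean = 3253/210 ÷ 33 = 3253/6930 = 0.469408… → 0.469.

0.469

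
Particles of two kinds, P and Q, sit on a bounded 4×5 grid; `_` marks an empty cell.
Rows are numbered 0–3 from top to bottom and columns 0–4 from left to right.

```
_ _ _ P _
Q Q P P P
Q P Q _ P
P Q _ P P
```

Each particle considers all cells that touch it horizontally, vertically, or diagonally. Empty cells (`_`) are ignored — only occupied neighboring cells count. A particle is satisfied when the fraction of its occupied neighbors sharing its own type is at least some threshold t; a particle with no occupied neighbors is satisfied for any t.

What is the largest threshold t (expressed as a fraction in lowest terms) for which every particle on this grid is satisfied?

Row 0: (0,3)P 3/3
Row 1: (1,0)Q 2/3 · (1,1)Q 3/5 · (1,2)P 3/5 · (1,3)P 4/5 · (1,4)P 3/3
Row 2: (2,0)Q 3/5 · (2,1)P 2/7 · (2,2)Q 2/6 · (2,4)P 4/4
Row 3: (3,0)P 1/3 · (3,1)Q 2/4 · (3,3)P 2/3 · (3,4)P 2/2
The smallest same-type fraction is 2/7 at (2,1), which reduces to 2/7. Any threshold above that leaves this particle unsatisfied.

2/7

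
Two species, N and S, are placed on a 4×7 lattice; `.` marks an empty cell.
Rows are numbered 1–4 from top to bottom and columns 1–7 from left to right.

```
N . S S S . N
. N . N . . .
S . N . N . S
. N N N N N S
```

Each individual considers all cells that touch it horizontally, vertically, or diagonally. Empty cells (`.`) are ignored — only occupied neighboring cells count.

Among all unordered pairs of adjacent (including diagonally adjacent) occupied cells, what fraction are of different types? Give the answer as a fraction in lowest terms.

Scan each occupied cell's neighbors to the right and below (and the two forward diagonals) so each pair is counted once.
From row 1: 4 unlike of 7 pairs (running 4/7).
From row 2: 1 unlike of 4 pairs (running 5/11).
From row 3: 2 unlike of 9 pairs (running 7/20).
From row 4: 1 unlike of 5 pairs (running 8/25).
Total adjacent occupied pairs: 25; unlike-type pairs: 8.
8/25 is already in lowest terms.

8/25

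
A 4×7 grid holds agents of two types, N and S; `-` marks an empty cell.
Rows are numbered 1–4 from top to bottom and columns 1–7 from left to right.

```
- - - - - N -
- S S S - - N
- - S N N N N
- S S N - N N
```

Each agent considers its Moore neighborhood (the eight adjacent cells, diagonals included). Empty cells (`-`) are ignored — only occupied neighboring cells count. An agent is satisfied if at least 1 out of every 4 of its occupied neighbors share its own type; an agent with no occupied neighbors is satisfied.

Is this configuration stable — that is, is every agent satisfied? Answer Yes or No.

(1,6)N 1/1 ✓
(2,2)S 2/2 ✓
(2,3)S 3/4 ✓
(2,4)S 2/4 ✓
(2,7)N 3/3 ✓
(3,3)S 5/7 ✓
(3,4)N 2/6 ✓
(3,5)N 4/5 ✓
(3,6)N 5/5 ✓
(3,7)N 4/4 ✓
(4,2)S 2/2 ✓
(4,3)S 2/4 ✓
(4,4)N 2/4 ✓
(4,6)N 4/4 ✓
(4,7)N 3/3 ✓
All meet the threshold, so the configuration is stable.

Yes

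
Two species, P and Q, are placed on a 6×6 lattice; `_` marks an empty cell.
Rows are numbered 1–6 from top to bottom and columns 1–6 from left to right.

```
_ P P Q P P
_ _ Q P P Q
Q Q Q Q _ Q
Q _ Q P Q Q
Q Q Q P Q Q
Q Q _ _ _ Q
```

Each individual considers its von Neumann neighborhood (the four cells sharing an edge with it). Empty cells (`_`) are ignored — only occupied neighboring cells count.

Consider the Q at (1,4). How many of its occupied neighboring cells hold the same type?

0

Occupied neighbors of (1,4): (2,4)=P, (1,3)=P, (1,5)=P.
Same type (Q): 0 of 3.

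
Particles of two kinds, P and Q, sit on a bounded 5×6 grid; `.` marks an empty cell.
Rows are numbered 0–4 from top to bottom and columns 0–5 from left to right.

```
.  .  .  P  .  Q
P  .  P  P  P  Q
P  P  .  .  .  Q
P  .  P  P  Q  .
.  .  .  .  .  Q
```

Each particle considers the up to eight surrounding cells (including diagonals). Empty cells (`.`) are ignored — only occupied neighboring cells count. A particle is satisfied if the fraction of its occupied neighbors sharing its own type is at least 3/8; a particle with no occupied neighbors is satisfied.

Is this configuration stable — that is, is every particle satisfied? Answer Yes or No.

Row 0: (0,3)P 3/3 ✓ · (0,5)Q 1/2 ✓
Row 1: (1,0)P 2/2 ✓ · (1,2)P 3/3 ✓ · (1,3)P 3/3 ✓ · (1,4)P 2/5 ✓ · (1,5)Q 2/3 ✓
Row 2: (2,0)P 3/3 ✓ · (2,1)P 5/5 ✓ · (2,5)Q 2/3 ✓
Row 3: (3,0)P 2/2 ✓ · (3,2)P 2/2 ✓ · (3,3)P 1/2 ✓ · (3,4)Q 2/3 ✓
Row 4: (4,5)Q 1/1 ✓
All meet the threshold, so the configuration is stable.

Yes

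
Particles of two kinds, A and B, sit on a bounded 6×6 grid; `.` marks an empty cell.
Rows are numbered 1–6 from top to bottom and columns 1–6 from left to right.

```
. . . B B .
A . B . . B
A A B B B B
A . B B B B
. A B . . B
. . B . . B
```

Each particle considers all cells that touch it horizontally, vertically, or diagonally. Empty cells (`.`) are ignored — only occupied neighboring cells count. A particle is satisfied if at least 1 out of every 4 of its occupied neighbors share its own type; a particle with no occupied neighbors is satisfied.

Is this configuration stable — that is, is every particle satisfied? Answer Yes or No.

Yes

(1,4)B 2/2 ✓
(1,5)B 2/2 ✓
(2,1)A 2/2 ✓
(2,3)B 3/4 ✓
(2,6)B 3/3 ✓
(3,1)A 3/3 ✓
(3,2)A 3/6 ✓
(3,3)B 4/5 ✓
(3,4)B 6/6 ✓
(3,5)B 6/6 ✓
(3,6)B 4/4 ✓
(4,1)A 3/3 ✓
(4,3)B 4/6 ✓
(4,4)B 6/6 ✓
(4,5)B 6/6 ✓
(4,6)B 4/4 ✓
(5,2)A 1/4 ✓
(5,3)B 3/4 ✓
(5,6)B 3/3 ✓
(6,3)B 1/2 ✓
(6,6)B 1/1 ✓
All meet the threshold, so the configuration is stable.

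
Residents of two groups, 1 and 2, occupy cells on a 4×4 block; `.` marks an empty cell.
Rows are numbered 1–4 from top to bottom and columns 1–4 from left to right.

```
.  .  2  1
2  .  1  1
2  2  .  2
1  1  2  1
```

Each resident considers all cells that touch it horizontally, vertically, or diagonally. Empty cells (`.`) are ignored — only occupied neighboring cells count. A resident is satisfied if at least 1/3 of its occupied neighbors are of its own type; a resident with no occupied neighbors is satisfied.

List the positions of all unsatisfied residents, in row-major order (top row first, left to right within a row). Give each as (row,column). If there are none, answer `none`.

(1,3), (3,4), (4,2), (4,4)

Row 1: (1,3)2 0/3 ✗ · (1,4)1 2/3 ✓
Row 2: (2,1)2 2/2 ✓ · (2,3)1 2/5 ✓ · (2,4)1 2/4 ✓
Row 3: (3,1)2 2/4 ✓ · (3,2)2 3/6 ✓ · (3,4)2 1/4 ✗
Row 4: (4,1)1 1/3 ✓ · (4,2)1 1/4 ✗ · (4,3)2 2/4 ✓ · (4,4)1 0/2 ✗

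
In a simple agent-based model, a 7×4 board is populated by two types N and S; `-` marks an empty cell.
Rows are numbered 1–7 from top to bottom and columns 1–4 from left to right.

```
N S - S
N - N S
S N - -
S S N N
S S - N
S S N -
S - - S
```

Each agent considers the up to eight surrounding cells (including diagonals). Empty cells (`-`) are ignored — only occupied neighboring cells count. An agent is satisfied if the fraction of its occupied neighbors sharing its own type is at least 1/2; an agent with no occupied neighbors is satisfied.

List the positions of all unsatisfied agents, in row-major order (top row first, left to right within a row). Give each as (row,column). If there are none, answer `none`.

(1,2), (2,3), (6,3), (7,4)

(1,1)N 1/2 ok
(1,2)S 0/3 unhappy
(1,4)S 1/2 ok
(2,1)N 2/4 ok
(2,3)N 1/4 unhappy
(2,4)S 1/2 ok
(3,1)S 2/4 ok
(3,2)N 3/6 ok
(4,1)S 4/5 ok
(4,2)S 4/6 ok
(4,3)N 3/5 ok
(4,4)N 2/2 ok
(5,1)S 5/5 ok
(5,2)S 5/7 ok
(5,4)N 3/3 ok
(6,1)S 4/4 ok
(6,2)S 4/5 ok
(6,3)N 1/4 unhappy
(7,1)S 2/2 ok
(7,4)S 0/1 unhappy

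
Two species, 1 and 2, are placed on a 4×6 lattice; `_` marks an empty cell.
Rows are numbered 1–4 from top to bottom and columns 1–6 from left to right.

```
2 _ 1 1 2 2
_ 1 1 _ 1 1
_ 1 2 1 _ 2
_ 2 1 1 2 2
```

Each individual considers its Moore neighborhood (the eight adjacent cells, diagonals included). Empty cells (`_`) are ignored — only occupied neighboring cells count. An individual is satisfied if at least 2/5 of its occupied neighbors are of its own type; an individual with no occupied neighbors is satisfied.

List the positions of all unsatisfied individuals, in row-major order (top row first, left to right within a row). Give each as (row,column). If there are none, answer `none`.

Row 1: (1,1)2 0/1 ✗ · (1,3)1 3/3 ✓ · (1,4)1 3/4 ✓ · (1,5)2 1/4 ✗ · (1,6)2 1/3 ✗
Row 2: (2,2)1 3/5 ✓ · (2,3)1 5/6 ✓ · (2,5)1 3/6 ✓ · (2,6)1 1/4 ✗
Row 3: (3,2)1 3/5 ✓ · (3,3)2 1/7 ✗ · (3,4)1 4/6 ✓ · (3,6)2 2/4 ✓
Row 4: (4,2)2 1/3 ✗ · (4,3)1 3/5 ✓ · (4,4)1 2/4 ✓ · (4,5)2 2/4 ✓ · (4,6)2 2/2 ✓

(1,1), (1,5), (1,6), (2,6), (3,3), (4,2)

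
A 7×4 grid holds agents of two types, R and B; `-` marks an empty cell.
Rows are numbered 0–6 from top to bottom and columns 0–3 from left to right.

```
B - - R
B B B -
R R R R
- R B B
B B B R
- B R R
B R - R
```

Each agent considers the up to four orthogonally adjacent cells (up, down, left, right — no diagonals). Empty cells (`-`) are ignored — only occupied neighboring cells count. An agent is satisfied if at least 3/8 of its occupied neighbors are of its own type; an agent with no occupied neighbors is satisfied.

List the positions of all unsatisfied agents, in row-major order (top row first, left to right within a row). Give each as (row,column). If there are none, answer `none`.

Row 0: (0,0)B 1/1 ok · (0,3)R 0/0 ok
Row 1: (1,0)B 2/3 ok · (1,1)B 2/3 ok · (1,2)B 1/2 ok
Row 2: (2,0)R 1/2 ok · (2,1)R 3/4 ok · (2,2)R 2/4 ok · (2,3)R 1/2 ok
Row 3: (3,1)R 1/3 unhappy · (3,2)B 2/4 ok · (3,3)B 1/3 unhappy
Row 4: (4,0)B 1/1 ok · (4,1)B 3/4 ok · (4,2)B 2/4 ok · (4,3)R 1/3 unhappy
Row 5: (5,1)B 1/3 unhappy · (5,2)R 1/3 unhappy · (5,3)R 3/3 ok
Row 6: (6,0)B 0/1 unhappy · (6,1)R 0/2 unhappy · (6,3)R 1/1 ok

(3,1), (3,3), (4,3), (5,1), (5,2), (6,0), (6,1)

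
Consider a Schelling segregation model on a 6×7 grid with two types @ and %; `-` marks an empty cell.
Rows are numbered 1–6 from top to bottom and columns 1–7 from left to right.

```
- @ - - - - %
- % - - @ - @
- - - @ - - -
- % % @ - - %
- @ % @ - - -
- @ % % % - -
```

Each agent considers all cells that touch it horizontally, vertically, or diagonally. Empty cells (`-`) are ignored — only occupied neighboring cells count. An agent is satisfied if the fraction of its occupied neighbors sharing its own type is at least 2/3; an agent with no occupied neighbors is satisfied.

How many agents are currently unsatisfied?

(1,2)@ 0/1 not
(1,7)% 0/1 not
(2,2)% 0/1 not
(2,5)@ 1/1 satisfied
(2,7)@ 0/1 not
(3,4)@ 2/3 satisfied
(4,2)% 2/3 satisfied
(4,3)% 2/6 not
(4,4)@ 2/4 not
(4,7)% 0/0 satisfied
(5,2)@ 1/5 not
(5,3)% 4/8 not
(5,4)@ 1/6 not
(6,2)@ 1/3 not
(6,3)% 2/5 not
(6,4)% 3/4 satisfied
(6,5)% 1/2 not
Unsatisfied: (1,2), (1,7), (2,2), (2,7), (4,3), (4,4), (5,2), (5,3), (5,4), (6,2), (6,3), (6,5) — 12 in total.

12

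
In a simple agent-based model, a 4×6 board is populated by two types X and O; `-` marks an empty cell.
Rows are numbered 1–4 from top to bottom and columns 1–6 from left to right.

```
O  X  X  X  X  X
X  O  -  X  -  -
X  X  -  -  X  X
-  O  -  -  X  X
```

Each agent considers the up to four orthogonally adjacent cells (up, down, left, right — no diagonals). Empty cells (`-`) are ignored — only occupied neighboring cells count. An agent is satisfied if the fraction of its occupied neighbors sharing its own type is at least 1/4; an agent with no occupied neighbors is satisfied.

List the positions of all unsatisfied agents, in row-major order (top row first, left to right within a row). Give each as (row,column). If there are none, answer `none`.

(1,1), (2,2), (4,2)

Row 1: (1,1)O 0/2 unhappy · (1,2)X 1/3 ok · (1,3)X 2/2 ok · (1,4)X 3/3 ok · (1,5)X 2/2 ok · (1,6)X 1/1 ok
Row 2: (2,1)X 1/3 ok · (2,2)O 0/3 unhappy · (2,4)X 1/1 ok
Row 3: (3,1)X 2/2 ok · (3,2)X 1/3 ok · (3,5)X 2/2 ok · (3,6)X 2/2 ok
Row 4: (4,2)O 0/1 unhappy · (4,5)X 2/2 ok · (4,6)X 2/2 ok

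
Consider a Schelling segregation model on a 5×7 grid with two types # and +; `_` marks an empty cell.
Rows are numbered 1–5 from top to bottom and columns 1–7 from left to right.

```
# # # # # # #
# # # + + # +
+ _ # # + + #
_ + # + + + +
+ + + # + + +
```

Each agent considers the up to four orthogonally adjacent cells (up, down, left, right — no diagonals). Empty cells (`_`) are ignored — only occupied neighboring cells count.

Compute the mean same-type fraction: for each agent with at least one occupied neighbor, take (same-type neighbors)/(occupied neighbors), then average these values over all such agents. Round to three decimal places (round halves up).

(1,1)# 2/2
(1,2)# 3/3
(1,3)# 3/3
(1,4)# 2/3
(1,5)# 2/3
(1,6)# 3/3
(1,7)# 1/2
(2,1)# 2/3
(2,2)# 3/3
(2,3)# 3/4
(2,4)+ 1/4
(2,5)+ 2/4
(2,6)# 1/4
(2,7)+ 0/3
(3,1)+ 0/1
(3,3)# 3/3
(3,4)# 1/4
(3,5)+ 3/4
(3,6)+ 2/4
(3,7)# 0/3
(4,2)+ 1/2
(4,3)# 1/4
(4,4)+ 1/4
(4,5)+ 4/4
(4,6)+ 4/4
(4,7)+ 2/3
(5,1)+ 1/1
(5,2)+ 3/3
(5,3)+ 1/3
(5,4)# 0/3
(5,5)+ 2/3
(5,6)+ 3/3
(5,7)+ 2/2
Sum over 33 agents: 2/2 + 3/3 + 3/3 + 2/3 + 2/3 + 3/3 + 1/2 + 2/3 + 3/3 + 3/4 + 1/4 + 2/4 + 1/4 + 0/3 + 0/1 + 3/3 + 1/4 + 3/4 + 2/4 + 0/3 + 1/2 + 1/4 + 1/4 + 4/4 + 4/4 + 2/3 + 1/1 + 3/3 + 1/3 + 0/3 + 2/3 + 3/3 + 2/2 = 245/12; mean = 245/12 ÷ 33 = 245/396 = 0.618686… → 0.619.

0.619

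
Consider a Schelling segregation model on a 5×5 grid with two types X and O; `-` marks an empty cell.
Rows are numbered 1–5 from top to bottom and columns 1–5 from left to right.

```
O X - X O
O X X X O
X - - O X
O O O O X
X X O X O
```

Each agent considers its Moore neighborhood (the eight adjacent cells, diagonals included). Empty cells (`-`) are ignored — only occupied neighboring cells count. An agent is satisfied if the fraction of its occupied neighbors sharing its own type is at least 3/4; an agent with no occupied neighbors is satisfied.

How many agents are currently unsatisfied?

21

(1,1)O 1/3 unhappy
(1,2)X 2/4 unhappy
(1,4)X 2/4 unhappy
(1,5)O 1/3 unhappy
(2,1)O 1/4 unhappy
(2,2)X 3/5 unhappy
(2,3)X 4/5 ok
(2,4)X 3/6 unhappy
(2,5)O 2/5 unhappy
(3,1)X 1/4 unhappy
(3,4)O 3/7 unhappy
(3,5)X 2/5 unhappy
(4,1)O 1/4 unhappy
(4,2)O 3/6 unhappy
(4,3)O 4/6 unhappy
(4,4)O 4/7 unhappy
(4,5)X 2/5 unhappy
(5,1)X 1/3 unhappy
(5,2)X 1/5 unhappy
(5,3)O 3/5 unhappy
(5,4)X 1/5 unhappy
(5,5)O 1/3 unhappy
Unsatisfied: (1,1), (1,2), (1,4), (1,5), (2,1), (2,2), (2,4), (2,5), (3,1), (3,4), (3,5), (4,1), (4,2), (4,3), (4,4), (4,5), (5,1), (5,2), (5,3), (5,4), (5,5) — 21 in total.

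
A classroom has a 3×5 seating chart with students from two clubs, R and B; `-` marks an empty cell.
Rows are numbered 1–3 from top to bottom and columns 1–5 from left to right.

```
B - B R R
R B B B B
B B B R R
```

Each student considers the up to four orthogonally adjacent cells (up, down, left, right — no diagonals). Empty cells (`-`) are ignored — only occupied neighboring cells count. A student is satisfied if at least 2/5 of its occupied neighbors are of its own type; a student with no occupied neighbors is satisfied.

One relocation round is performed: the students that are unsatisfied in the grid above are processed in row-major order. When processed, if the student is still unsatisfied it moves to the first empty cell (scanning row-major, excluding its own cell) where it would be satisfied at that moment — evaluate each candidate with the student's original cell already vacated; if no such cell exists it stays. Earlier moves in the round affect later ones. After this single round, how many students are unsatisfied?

Initially unsatisfied (in order): (1,1), (1,4), (2,1), (2,5), (3,4).
  (1,1) → (1,2).
  (1,4) → (1,1).
  (2,1): no empty cell satisfies it; stays.
  (2,5) → (1,4).
  (3,4) → (2,5).
Resulting grid:
R B B B R
R B B B R
B B B - R
Unsatisfied now: (2,1).

1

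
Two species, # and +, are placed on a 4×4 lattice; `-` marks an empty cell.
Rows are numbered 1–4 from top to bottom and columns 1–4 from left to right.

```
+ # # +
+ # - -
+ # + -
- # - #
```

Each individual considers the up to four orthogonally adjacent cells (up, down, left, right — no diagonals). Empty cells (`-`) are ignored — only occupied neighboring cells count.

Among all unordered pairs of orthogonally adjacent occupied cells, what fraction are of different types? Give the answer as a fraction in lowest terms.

Scan each occupied cell's neighbors to the right and below so each pair is counted once.
Row 1: +(1,1)–#(1,2)≠ +(1,1)–+(2,1)= #(1,2)–#(1,3)= #(1,2)–#(2,2)= #(1,3)–+(1,4)≠  → 2/5 unlike.
Row 2: +(2,1)–#(2,2)≠ +(2,1)–+(3,1)= #(2,2)–#(3,2)=  → 1/3 unlike.
Row 3: +(3,1)–#(3,2)≠ #(3,2)–+(3,3)≠ #(3,2)–#(4,2)=  → 2/3 unlike.
Total adjacent occupied pairs: 11; unlike-type pairs: 5.
5/11 is already in lowest terms.

5/11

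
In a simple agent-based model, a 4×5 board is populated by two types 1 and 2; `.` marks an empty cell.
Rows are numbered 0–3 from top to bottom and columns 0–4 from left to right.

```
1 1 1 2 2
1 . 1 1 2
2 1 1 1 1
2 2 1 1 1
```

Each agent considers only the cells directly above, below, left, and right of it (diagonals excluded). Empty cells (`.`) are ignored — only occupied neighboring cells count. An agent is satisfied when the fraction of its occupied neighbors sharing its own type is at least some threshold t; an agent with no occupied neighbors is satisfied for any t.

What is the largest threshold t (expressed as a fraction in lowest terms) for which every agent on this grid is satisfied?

1/3

(0,0)1 2/2
(0,1)1 2/2
(0,2)1 2/3
(0,3)2 1/3
(0,4)2 2/2
(1,0)1 1/2
(1,2)1 3/3
(1,3)1 2/4
(1,4)2 1/3
(2,0)2 1/3
(2,1)1 1/3
(2,2)1 4/4
(2,3)1 4/4
(2,4)1 2/3
(3,0)2 2/2
(3,1)2 1/3
(3,2)1 2/3
(3,3)1 3/3
(3,4)1 2/2
The smallest same-type fraction is 1/3 at (0,3), which reduces to 1/3. Any threshold above that leaves this agent unsatisfied.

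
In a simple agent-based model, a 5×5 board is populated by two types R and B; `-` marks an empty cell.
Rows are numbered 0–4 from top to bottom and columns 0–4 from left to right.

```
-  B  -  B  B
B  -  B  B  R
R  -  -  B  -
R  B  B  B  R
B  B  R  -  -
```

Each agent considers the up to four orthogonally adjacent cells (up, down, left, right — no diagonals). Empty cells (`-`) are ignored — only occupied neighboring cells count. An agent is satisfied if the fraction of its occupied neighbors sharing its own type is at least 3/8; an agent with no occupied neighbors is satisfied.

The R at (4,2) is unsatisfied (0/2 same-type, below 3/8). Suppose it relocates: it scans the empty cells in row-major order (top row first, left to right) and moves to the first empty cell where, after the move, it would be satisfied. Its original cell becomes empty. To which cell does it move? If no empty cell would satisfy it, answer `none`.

(2,1)

Vacating (4,2). Empty cells in order:
  (0,0): 0/2 same-type → still unsatisfied.
  (0,2): 0/3 same-type → still unsatisfied.
  (1,1): 0/3 same-type → still unsatisfied.
  (2,1): 1/2 same-type → satisfied — stop here.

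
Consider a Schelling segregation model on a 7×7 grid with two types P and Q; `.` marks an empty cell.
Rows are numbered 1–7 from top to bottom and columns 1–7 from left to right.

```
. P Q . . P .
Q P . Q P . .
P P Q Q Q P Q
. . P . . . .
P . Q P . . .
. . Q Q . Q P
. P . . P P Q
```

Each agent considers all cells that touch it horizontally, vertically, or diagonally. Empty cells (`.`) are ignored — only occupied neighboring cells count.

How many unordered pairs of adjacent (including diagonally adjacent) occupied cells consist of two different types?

Scan each occupied cell's neighbors to the right and below (and the two forward diagonals) so each pair is counted once.
From row 1: 3 unlike of 6 pairs (running 3/6).
From row 2: 7 unlike of 13 pairs (running 10/19).
From row 3: 5 unlike of 9 pairs (running 15/28).
From row 4: 1 unlike of 2 pairs (running 16/30).
From row 5: 3 unlike of 5 pairs (running 19/35).
From row 6: 6 unlike of 9 pairs (running 25/44).
From row 7: 1 unlike of 2 pairs (running 26/46).
Total adjacent occupied pairs: 46; unlike-type pairs: 26.

26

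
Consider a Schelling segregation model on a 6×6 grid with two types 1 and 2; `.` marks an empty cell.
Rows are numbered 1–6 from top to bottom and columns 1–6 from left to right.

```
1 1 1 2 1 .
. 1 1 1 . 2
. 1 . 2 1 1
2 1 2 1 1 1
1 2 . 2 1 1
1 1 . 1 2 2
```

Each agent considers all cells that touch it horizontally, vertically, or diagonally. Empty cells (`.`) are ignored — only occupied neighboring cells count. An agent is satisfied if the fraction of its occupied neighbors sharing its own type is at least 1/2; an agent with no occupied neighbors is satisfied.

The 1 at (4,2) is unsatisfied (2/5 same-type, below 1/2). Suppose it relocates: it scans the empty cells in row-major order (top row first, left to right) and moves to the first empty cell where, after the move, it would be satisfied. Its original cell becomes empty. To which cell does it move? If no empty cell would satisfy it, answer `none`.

(1,6)

Vacating (4,2). Empty cells in order:
  (1,6): 1/2 same-type → satisfied — stop here.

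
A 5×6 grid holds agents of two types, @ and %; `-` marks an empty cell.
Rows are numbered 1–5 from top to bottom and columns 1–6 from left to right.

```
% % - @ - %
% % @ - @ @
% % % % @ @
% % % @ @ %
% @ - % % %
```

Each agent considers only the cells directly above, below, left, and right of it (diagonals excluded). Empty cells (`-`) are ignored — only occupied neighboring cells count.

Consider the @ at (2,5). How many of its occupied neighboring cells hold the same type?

2

Occupied neighbors of (2,5): (3,5)=@, (2,6)=@.
Same type (@): 2 of 2.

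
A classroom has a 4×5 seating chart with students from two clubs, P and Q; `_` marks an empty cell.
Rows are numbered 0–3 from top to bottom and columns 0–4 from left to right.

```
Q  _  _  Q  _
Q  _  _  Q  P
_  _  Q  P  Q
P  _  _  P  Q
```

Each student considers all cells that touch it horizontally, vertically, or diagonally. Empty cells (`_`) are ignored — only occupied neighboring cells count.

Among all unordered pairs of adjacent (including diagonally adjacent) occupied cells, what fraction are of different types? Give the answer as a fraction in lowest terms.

Scan each occupied cell's neighbors to the right and below (and the two forward diagonals) so each pair is counted once.
From row 0: 1 unlike of 3 pairs (running 1/3).
From row 1: 3 unlike of 6 pairs (running 4/9).
From row 2: 5 unlike of 7 pairs (running 9/16).
From row 3: 1 unlike of 1 pairs (running 10/17).
Total adjacent occupied pairs: 17; unlike-type pairs: 10.
10/17 is already in lowest terms.

10/17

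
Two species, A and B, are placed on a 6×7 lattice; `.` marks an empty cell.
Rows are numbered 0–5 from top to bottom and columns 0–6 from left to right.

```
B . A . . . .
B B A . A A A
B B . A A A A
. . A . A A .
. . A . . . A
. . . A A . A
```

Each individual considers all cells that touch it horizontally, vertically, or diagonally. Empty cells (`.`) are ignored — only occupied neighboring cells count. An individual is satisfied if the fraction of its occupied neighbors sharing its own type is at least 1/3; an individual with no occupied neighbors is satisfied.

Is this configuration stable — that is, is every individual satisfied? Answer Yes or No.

Yes

Row 0: (0,0)B 2/2 ok · (0,2)A 1/2 ok
Row 1: (1,0)B 4/4 ok · (1,1)B 4/6 ok · (1,2)A 2/4 ok · (1,4)A 4/4 ok · (1,5)A 5/5 ok · (1,6)A 3/3 ok
Row 2: (2,0)B 3/3 ok · (2,1)B 3/5 ok · (2,3)A 5/5 ok · (2,4)A 6/6 ok · (2,5)A 7/7 ok · (2,6)A 4/4 ok
Row 3: (3,2)A 2/3 ok · (3,4)A 4/4 ok · (3,5)A 5/5 ok
Row 4: (4,2)A 2/2 ok · (4,6)A 2/2 ok
Row 5: (5,3)A 2/2 ok · (5,4)A 1/1 ok · (5,6)A 1/1 ok
All meet the threshold, so the configuration is stable.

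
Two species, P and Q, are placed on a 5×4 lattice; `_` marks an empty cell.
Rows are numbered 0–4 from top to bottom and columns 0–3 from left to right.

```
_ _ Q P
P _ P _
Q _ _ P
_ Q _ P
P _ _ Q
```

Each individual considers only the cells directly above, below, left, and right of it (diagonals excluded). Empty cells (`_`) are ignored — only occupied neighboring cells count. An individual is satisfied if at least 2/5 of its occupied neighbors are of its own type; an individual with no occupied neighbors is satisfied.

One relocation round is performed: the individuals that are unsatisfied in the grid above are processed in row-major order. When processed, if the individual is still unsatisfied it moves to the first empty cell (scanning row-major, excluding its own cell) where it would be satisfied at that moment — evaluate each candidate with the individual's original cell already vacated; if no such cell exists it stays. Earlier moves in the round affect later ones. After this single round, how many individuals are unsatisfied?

Initially unsatisfied (in order): (0,2), (0,3), (1,0), (1,2), (2,0), (4,3).
  (0,2) → (0,1).
  (0,3): now satisfied by earlier moves; stays.
  (1,0) → (0,2).
  (1,2): now satisfied by earlier moves; stays.
  (2,0): now satisfied by earlier moves; stays.
  (4,3) → (0,0).
Resulting grid:
Q Q P P
_ _ P _
Q _ _ P
_ Q _ P
P _ _ _
All satisfied now.

0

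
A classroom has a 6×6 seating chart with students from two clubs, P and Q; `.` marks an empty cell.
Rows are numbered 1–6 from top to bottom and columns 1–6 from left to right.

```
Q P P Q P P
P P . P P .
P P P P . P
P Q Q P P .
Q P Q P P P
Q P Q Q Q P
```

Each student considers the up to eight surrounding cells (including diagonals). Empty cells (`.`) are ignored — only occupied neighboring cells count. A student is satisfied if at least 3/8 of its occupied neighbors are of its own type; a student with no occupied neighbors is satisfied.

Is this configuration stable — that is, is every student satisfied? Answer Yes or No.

No

(1,1)Q 0/3 unhappy
(1,2)P 3/4 ok
(1,3)P 3/4 ok
(1,4)Q 0/4 unhappy
(1,5)P 3/4 ok
(1,6)P 2/2 ok
(2,1)P 4/5 ok
(2,2)P 6/7 ok
(2,4)P 5/6 ok
(2,5)P 5/6 ok
(3,1)P 4/5 ok
(3,2)P 5/7 ok
(3,3)P 5/7 ok
(3,4)P 5/6 ok
(3,6)P 2/2 ok
(4,1)P 3/5 ok
(4,2)Q 3/8 ok
(4,3)Q 2/8 unhappy
(4,4)P 5/7 ok
(4,5)P 6/6 ok
(5,1)Q 2/5 ok
(5,2)P 2/8 unhappy
(5,3)Q 4/8 ok
(5,4)P 3/8 ok
(5,5)P 5/7 ok
(5,6)P 3/4 ok
(6,1)Q 1/3 unhappy
(6,2)P 1/5 unhappy
(6,3)Q 2/5 ok
(6,4)Q 3/5 ok
(6,5)Q 1/5 unhappy
(6,6)P 2/3 ok
For instance (1,1) has only 0/3 same-type neighbors, below 3/8.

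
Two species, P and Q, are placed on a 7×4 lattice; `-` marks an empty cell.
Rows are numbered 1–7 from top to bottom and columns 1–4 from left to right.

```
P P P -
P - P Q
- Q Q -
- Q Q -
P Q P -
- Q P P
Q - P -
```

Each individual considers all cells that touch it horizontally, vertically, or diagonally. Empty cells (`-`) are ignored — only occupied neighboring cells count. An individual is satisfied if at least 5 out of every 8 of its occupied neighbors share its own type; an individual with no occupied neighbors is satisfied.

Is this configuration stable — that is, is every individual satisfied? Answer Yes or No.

Row 1: (1,1)P 2/2 ok · (1,2)P 4/4 ok · (1,3)P 2/3 ok
Row 2: (2,1)P 2/3 ok · (2,3)P 2/5 unhappy · (2,4)Q 1/3 unhappy
Row 3: (3,2)Q 3/5 unhappy · (3,3)Q 4/5 ok
Row 4: (4,2)Q 4/6 ok · (4,3)Q 4/5 ok
Row 5: (5,1)P 0/3 unhappy · (5,2)Q 3/6 unhappy · (5,3)P 2/6 unhappy
Row 6: (6,2)Q 2/6 unhappy · (6,3)P 3/5 unhappy · (6,4)P 3/3 ok
Row 7: (7,1)Q 1/1 ok · (7,3)P 2/3 ok
For instance (2,3) has only 2/5 same-type neighbors, below 5/8.

No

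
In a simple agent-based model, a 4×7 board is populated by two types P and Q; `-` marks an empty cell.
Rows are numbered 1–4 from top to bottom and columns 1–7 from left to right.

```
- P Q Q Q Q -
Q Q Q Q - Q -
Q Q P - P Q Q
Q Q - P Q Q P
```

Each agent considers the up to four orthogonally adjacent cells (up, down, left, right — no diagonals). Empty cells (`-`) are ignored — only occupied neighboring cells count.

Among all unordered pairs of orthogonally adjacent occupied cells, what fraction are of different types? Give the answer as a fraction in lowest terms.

Scan each occupied cell's neighbors to the right and below so each pair is counted once.
Row 1: P(1,2)–Q(1,3)≠ P(1,2)–Q(2,2)≠ Q(1,3)–Q(1,4)= Q(1,3)–Q(2,3)= Q(1,4)–Q(1,5)= Q(1,4)–Q(2,4)= Q(1,5)–Q(1,6)= Q(1,6)–Q(2,6)=  → 2/8 unlike.
Row 2: Q(2,1)–Q(2,2)= Q(2,1)–Q(3,1)= Q(2,2)–Q(2,3)= Q(2,2)–Q(3,2)= Q(2,3)–Q(2,4)= Q(2,3)–P(3,3)≠ Q(2,6)–Q(3,6)=  → 1/7 unlike.
Row 3: Q(3,1)–Q(3,2)= Q(3,1)–Q(4,1)= Q(3,2)–P(3,3)≠ Q(3,2)–Q(4,2)= P(3,5)–Q(3,6)≠ P(3,5)–Q(4,5)≠ Q(3,6)–Q(3,7)= Q(3,6)–Q(4,6)= Q(3,7)–P(4,7)≠  → 4/9 unlike.
Row 4: Q(4,1)–Q(4,2)= P(4,4)–Q(4,5)≠ Q(4,5)–Q(4,6)= Q(4,6)–P(4,7)≠  → 2/4 unlike.
Total adjacent occupied pairs: 28; unlike-type pairs: 9.
9/28 is already in lowest terms.

9/28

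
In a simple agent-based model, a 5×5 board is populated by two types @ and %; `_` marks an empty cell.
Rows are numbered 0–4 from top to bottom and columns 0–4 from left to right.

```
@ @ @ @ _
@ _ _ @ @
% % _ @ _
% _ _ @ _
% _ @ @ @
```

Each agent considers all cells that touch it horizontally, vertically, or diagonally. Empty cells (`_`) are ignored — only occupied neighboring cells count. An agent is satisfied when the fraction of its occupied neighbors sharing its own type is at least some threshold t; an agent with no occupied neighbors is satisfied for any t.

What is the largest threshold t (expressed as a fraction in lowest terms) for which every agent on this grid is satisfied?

Row 0: (0,0)@ 2/2 · (0,1)@ 3/3 · (0,2)@ 3/3 · (0,3)@ 3/3
Row 1: (1,0)@ 2/4 · (1,3)@ 4/4 · (1,4)@ 3/3
Row 2: (2,0)% 2/3 · (2,1)% 2/3 · (2,3)@ 3/3
Row 3: (3,0)% 3/3 · (3,3)@ 4/4
Row 4: (4,0)% 1/1 · (4,2)@ 2/2 · (4,3)@ 3/3 · (4,4)@ 2/2
The smallest same-type fraction is 2/4 at (1,0), which reduces to 1/2. Any threshold above that leaves this agent unsatisfied.

1/2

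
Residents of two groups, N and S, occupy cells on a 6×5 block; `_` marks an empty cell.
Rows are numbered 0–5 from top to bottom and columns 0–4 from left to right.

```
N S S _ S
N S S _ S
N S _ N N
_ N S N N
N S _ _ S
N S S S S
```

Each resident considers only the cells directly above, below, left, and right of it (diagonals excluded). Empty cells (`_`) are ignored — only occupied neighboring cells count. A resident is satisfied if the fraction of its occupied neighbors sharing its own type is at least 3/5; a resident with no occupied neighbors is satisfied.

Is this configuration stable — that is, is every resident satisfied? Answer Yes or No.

No

Row 0: (0,0)N 1/2 unhappy · (0,1)S 2/3 ok · (0,2)S 2/2 ok · (0,4)S 1/1 ok
Row 1: (1,0)N 2/3 ok · (1,1)S 3/4 ok · (1,2)S 2/2 ok · (1,4)S 1/2 unhappy
Row 2: (2,0)N 1/2 unhappy · (2,1)S 1/3 unhappy · (2,3)N 2/2 ok · (2,4)N 2/3 ok
Row 3: (3,1)N 0/3 unhappy · (3,2)S 0/2 unhappy · (3,3)N 2/3 ok · (3,4)N 2/3 ok
Row 4: (4,0)N 1/2 unhappy · (4,1)S 1/3 unhappy · (4,4)S 1/2 unhappy
Row 5: (5,0)N 1/2 unhappy · (5,1)S 2/3 ok · (5,2)S 2/2 ok · (5,3)S 2/2 ok · (5,4)S 2/2 ok
For instance (0,0) has only 1/2 same-type neighbors, below 3/5.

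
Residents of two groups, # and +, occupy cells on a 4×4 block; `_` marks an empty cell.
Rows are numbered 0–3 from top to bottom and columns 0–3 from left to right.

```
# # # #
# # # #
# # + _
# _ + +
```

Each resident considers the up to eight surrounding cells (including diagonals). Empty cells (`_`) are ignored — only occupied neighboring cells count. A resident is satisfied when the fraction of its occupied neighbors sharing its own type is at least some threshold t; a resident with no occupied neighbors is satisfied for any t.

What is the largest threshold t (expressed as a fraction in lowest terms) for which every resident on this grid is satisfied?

1/3

(0,0)# 3/3
(0,1)# 5/5
(0,2)# 5/5
(0,3)# 3/3
(1,0)# 5/5
(1,1)# 7/8
(1,2)# 6/7
(1,3)# 3/4
(2,0)# 4/4
(2,1)# 5/7
(2,2)+ 2/6
(3,0)# 2/2
(3,2)+ 2/3
(3,3)+ 2/2
The smallest same-type fraction is 2/6 at (2,2), which reduces to 1/3. Any threshold above that leaves this resident unsatisfied.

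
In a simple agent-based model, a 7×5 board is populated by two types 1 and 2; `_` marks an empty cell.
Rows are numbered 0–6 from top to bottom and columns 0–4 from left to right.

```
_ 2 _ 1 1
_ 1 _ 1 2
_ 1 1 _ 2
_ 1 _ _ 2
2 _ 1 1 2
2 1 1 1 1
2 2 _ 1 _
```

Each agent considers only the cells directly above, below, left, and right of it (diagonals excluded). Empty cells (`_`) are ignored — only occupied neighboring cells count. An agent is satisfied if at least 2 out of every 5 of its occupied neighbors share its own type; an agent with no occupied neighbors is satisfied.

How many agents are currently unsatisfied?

Row 0: (0,1)2 0/1 ✗ · (0,3)1 2/2 ✓ · (0,4)1 1/2 ✓
Row 1: (1,1)1 1/2 ✓ · (1,3)1 1/2 ✓ · (1,4)2 1/3 ✗
Row 2: (2,1)1 3/3 ✓ · (2,2)1 1/1 ✓ · (2,4)2 2/2 ✓
Row 3: (3,1)1 1/1 ✓ · (3,4)2 2/2 ✓
Row 4: (4,0)2 1/1 ✓ · (4,2)1 2/2 ✓ · (4,3)1 2/3 ✓ · (4,4)2 1/3 ✗
Row 5: (5,0)2 2/3 ✓ · (5,1)1 1/3 ✗ · (5,2)1 3/3 ✓ · (5,3)1 4/4 ✓ · (5,4)1 1/2 ✓
Row 6: (6,0)2 2/2 ✓ · (6,1)2 1/2 ✓ · (6,3)1 1/1 ✓
Unsatisfied: (0,1), (1,4), (4,4), (5,1) — 4 in total.

4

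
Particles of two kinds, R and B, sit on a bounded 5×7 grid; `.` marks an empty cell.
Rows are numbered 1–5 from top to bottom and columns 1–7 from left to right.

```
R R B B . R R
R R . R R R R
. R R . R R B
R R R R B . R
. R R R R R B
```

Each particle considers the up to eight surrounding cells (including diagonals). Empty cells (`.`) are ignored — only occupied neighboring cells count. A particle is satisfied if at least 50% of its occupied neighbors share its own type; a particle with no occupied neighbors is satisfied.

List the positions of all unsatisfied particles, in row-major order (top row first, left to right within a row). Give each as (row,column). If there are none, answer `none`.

Row 1: (1,1)R 3/3 ✓ · (1,2)R 3/4 ✓ · (1,3)B 1/4 ✗ · (1,4)B 1/3 ✗ · (1,6)R 4/4 ✓ · (1,7)R 3/3 ✓
Row 2: (2,1)R 4/4 ✓ · (2,2)R 5/6 ✓ · (2,4)R 3/5 ✓ · (2,5)R 5/6 ✓ · (2,6)R 6/7 ✓ · (2,7)R 4/5 ✓
Row 3: (3,2)R 6/6 ✓ · (3,3)R 6/6 ✓ · (3,5)R 5/6 ✓ · (3,6)R 5/7 ✓ · (3,7)B 0/4 ✗
Row 4: (4,1)R 3/3 ✓ · (4,2)R 6/6 ✓ · (4,3)R 7/7 ✓ · (4,4)R 6/7 ✓ · (4,5)B 0/6 ✗ · (4,7)R 2/4 ✓
Row 5: (5,2)R 4/4 ✓ · (5,3)R 5/5 ✓ · (5,4)R 4/5 ✓ · (5,5)R 3/4 ✓ · (5,6)R 2/4 ✓ · (5,7)B 0/2 ✗

(1,3), (1,4), (3,7), (4,5), (5,7)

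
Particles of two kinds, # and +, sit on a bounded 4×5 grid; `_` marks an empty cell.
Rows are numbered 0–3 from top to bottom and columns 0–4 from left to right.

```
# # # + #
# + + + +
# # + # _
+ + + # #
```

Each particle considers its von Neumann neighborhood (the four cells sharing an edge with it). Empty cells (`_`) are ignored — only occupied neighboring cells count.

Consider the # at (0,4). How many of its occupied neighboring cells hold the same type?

0

Occupied neighbors of (0,4): (1,4)=+, (0,3)=+.
Same type (#): 0 of 2.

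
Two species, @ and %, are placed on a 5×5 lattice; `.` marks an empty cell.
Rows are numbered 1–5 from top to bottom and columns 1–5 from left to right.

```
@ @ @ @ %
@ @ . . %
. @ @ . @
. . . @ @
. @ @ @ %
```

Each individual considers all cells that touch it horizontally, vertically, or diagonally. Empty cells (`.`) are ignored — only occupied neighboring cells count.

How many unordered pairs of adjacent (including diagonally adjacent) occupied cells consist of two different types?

6

Scan each occupied cell's neighbors to the right and below (and the two forward diagonals) so each pair is counted once.
From row 1: 2 unlike of 11 pairs (running 2/11).
From row 2: 1 unlike of 5 pairs (running 3/16).
From row 3: 0 unlike of 4 pairs (running 3/20).
From row 4: 2 unlike of 6 pairs (running 5/26).
From row 5: 1 unlike of 3 pairs (running 6/29).
Total adjacent occupied pairs: 29; unlike-type pairs: 6.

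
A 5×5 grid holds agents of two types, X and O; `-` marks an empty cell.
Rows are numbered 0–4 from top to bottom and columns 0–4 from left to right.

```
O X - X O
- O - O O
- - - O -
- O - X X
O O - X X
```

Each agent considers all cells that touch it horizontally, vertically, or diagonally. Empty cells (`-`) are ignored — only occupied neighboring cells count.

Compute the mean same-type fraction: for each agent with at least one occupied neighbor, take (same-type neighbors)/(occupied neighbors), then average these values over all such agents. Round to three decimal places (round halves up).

0.678

(0,0)O 1/2
(0,1)X 0/2
(0,3)X 0/3
(0,4)O 2/3
(1,1)O 1/2
(1,3)O 3/4
(1,4)O 3/4
(2,3)O 2/4
(3,1)O 2/2
(3,3)X 3/4
(3,4)X 3/4
(4,0)O 2/2
(4,1)O 2/2
(4,3)X 3/3
(4,4)X 3/3
Sum over 15 agents: 1/2 + 0/2 + 0/3 + 2/3 + 1/2 + 3/4 + 3/4 + 2/4 + 2/2 + 3/4 + 3/4 + 2/2 + 2/2 + 3/3 + 3/3 = 61/6; mean = 61/6 ÷ 15 = 61/90 = 0.677777… → 0.678.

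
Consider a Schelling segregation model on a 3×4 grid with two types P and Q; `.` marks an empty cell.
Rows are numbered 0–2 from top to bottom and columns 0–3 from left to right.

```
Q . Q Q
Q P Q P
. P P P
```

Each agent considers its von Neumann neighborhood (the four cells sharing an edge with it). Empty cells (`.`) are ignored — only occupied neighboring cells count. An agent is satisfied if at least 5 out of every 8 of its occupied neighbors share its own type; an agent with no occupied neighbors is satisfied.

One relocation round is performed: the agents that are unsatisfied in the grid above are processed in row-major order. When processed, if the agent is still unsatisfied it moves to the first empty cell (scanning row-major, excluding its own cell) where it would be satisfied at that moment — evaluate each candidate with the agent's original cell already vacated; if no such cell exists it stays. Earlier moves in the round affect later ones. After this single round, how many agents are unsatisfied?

Initially unsatisfied (in order): (0,3), (1,0), (1,1), (1,2), (1,3).
  (0,3) → (0,1).
  (1,0): no empty cell satisfies it; stays.
  (1,1): no empty cell satisfies it; stays.
  (1,2): no empty cell satisfies it; stays.
  (1,3): no empty cell satisfies it; stays.
Resulting grid:
Q Q Q .
Q P Q P
. P P P
Unsatisfied now: (1,0), (1,1), (1,2), (1,3).

4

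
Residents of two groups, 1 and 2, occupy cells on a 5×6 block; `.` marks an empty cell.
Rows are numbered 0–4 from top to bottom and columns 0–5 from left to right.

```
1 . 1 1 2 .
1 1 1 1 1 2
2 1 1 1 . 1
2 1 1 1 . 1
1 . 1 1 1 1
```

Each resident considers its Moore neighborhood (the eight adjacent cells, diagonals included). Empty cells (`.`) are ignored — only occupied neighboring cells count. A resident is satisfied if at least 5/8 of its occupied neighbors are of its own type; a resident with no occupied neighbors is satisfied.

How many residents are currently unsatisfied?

5

(0,0)1 2/2 ✓
(0,2)1 4/4 ✓
(0,3)1 4/5 ✓
(0,4)2 1/4 ✗
(1,0)1 3/4 ✓
(1,1)1 6/7 ✓
(1,2)1 7/7 ✓
(1,3)1 6/7 ✓
(1,4)1 4/6 ✓
(1,5)2 1/3 ✗
(2,0)2 1/5 ✗
(2,1)1 6/8 ✓
(2,2)1 8/8 ✓
(2,3)1 6/6 ✓
(2,5)1 2/3 ✓
(3,0)2 1/4 ✗
(3,1)1 5/7 ✓
(3,2)1 7/7 ✓
(3,3)1 6/6 ✓
(3,5)1 3/3 ✓
(4,0)1 1/2 ✗
(4,2)1 4/4 ✓
(4,3)1 4/4 ✓
(4,4)1 4/4 ✓
(4,5)1 2/2 ✓
Unsatisfied: (0,4), (1,5), (2,0), (3,0), (4,0) — 5 in total.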